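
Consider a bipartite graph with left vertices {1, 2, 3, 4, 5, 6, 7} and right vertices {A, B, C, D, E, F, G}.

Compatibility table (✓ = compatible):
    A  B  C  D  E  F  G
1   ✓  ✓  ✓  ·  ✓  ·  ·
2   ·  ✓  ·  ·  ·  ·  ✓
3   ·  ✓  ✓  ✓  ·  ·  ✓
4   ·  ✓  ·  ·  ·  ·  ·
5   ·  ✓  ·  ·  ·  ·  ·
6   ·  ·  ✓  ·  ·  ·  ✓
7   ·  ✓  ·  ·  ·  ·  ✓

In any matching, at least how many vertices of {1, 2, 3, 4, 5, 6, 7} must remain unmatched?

2

A valid assignment of size 5: 1→E, 2→G, 3→D, 4→B, 6→C.
The set {2, 4, 5, 7} has only 2 neighbours ({B, G}), so by Hall's theorem at most 5 of the 7 left vertices can be matched.
That matches 5 of the 7, leaving 2 unmatched; no matching can do better.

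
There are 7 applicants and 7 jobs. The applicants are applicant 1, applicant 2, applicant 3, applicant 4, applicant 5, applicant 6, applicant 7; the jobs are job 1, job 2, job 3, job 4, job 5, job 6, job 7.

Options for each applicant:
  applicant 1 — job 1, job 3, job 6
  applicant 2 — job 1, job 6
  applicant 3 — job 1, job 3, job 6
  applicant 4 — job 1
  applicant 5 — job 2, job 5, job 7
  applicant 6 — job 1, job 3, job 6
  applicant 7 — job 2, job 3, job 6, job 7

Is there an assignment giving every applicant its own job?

No

The set {applicant 1, applicant 2, applicant 3, applicant 4, applicant 6} has only 3 neighbours ({job 1, job 3, job 6}), so by Hall's theorem at most 5 of the 7 applicants can be matched.
Hence no matching covers every applicant.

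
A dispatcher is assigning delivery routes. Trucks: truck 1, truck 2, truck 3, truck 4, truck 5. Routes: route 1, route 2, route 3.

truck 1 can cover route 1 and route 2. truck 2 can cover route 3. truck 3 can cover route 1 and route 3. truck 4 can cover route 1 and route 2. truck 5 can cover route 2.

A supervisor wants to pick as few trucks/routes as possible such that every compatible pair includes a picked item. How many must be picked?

3

The 3 edges truck 1–route 2, truck 2–route 3, truck 3–route 1 form a matching, so any vertex cover needs at least 3 vertices (one per matched edge).
Conversely {route 1, route 2, route 3} meets every edge and has exactly 3 vertices, so 3 is optimal.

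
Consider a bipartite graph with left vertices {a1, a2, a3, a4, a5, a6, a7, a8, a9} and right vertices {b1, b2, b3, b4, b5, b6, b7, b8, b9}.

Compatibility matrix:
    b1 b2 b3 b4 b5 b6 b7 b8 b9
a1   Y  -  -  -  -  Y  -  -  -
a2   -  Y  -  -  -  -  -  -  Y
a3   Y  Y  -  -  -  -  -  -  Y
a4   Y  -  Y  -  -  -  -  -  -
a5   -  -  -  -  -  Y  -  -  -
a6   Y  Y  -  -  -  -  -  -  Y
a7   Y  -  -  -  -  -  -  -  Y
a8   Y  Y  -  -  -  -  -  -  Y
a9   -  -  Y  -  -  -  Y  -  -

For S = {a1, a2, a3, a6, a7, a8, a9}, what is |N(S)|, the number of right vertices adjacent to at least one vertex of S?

The union of neighbours of {a1, a2, a3, a6, a7, a8, a9} is {b1, b2, b3, b6, b7, b9}, which has 6 elements.
Since |N(S)| = 6 < |S| = 7, Hall's condition fails for this subset.

6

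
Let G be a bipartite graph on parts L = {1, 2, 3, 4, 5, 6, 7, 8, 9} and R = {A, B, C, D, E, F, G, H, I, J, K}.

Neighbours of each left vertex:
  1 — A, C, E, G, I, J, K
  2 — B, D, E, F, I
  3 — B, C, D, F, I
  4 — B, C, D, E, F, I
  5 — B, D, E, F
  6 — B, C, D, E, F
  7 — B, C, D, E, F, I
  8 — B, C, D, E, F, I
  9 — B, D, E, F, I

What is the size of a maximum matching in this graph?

One maximum matching: 1-J, 2-F, 3-I, 4-C, 5-D, 6-B, 7-E.
The set {2, 3, 4, 5, 6, 7, 8, 9} has only 6 neighbours ({B, C, D, E, F, I}), so by Hall's theorem at most 7 of the 9 left vertices can be matched.

7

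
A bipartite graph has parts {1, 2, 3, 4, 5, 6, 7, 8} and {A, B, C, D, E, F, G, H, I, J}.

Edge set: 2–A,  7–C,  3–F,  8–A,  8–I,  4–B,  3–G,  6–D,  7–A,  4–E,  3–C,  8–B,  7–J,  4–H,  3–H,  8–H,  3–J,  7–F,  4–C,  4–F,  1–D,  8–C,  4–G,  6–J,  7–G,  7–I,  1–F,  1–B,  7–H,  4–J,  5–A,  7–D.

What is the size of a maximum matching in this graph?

7

A valid assignment of size 7: 1-B, 2-A, 3-J, 4-E, 6-D, 7-G, 8-H.
The set {2, 5} has only 1 neighbour ({A}), so by Hall's theorem at most 7 of the 8 left vertices can be matched.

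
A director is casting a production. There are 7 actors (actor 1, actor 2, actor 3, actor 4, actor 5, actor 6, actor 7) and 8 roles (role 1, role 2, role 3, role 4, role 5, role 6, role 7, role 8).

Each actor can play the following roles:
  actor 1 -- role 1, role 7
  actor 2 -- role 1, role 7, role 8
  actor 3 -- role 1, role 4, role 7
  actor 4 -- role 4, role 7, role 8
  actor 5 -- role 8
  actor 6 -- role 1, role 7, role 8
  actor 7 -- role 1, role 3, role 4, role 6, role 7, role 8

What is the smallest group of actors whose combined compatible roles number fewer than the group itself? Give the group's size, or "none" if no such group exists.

Take S = {actor 1, actor 2, actor 5, actor 6}. Its neighbourhood is {role 1, role 7, role 8}, so |N(S)| = 3 < |S| = 4.
Every subset of size less than 4 has at least as many neighbours as members, so 4 is the minimum.

4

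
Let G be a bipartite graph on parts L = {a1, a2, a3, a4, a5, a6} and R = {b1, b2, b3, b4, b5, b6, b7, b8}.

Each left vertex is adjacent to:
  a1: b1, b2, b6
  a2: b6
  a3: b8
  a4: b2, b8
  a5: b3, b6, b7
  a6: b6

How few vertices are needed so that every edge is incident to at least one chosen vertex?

5

The 5 edges a1–b1, a2–b6, a3–b8, a4–b2, a5–b3 form a matching, so any vertex cover needs at least 5 vertices (one per matched edge).
Conversely {a1, a3, a4, a5, b6} meets every edge and has exactly 5 vertices, so 5 is optimal.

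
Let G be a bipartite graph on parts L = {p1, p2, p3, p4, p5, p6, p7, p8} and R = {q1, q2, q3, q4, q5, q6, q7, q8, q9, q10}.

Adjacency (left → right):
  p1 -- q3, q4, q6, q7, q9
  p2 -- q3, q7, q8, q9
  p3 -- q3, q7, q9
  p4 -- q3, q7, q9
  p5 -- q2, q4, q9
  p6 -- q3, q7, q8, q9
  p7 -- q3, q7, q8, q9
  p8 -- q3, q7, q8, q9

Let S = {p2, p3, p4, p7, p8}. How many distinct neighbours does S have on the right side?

The union of neighbours of {p2, p3, p4, p7, p8} is {q3, q7, q8, q9}, which has 4 elements.
Since |N(S)| = 4 < |S| = 5, Hall's condition fails for this subset.

4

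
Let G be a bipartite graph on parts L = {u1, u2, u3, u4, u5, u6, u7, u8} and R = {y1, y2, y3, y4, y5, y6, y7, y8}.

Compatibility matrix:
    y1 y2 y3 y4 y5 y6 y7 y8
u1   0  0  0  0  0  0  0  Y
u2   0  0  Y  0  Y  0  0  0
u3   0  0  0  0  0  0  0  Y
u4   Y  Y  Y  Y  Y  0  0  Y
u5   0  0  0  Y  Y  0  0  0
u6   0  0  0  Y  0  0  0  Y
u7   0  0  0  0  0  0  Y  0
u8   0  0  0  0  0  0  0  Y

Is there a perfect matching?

No

The set {u1, u3, u8} has only 1 neighbour ({y8}), so by Hall's theorem at most 6 of the 8 left vertices can be matched.
Hence no matching covers every left vertex.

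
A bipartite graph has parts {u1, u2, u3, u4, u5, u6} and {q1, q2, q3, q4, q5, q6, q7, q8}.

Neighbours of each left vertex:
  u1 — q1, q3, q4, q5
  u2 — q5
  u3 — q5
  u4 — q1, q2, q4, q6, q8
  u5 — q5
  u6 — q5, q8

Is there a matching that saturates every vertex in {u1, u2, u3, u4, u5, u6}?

No

The set {u2, u3, u5} has only 1 neighbour ({q5}), so by Hall's theorem at most 4 of the 6 left vertices can be matched.
Hence no matching covers every left vertex.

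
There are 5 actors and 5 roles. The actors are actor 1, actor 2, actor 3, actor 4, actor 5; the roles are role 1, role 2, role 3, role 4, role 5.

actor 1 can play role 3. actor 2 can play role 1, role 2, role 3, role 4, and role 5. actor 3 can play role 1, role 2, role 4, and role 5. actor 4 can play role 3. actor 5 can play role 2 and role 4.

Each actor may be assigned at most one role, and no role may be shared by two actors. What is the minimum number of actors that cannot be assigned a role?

A valid assignment of size 4: actor 1–role 3, actor 2–role 1, actor 3–role 5, actor 5–role 2.
The set {actor 1, actor 4} has only 1 neighbour ({role 3}), so by Hall's theorem at most 4 of the 5 actors can be matched.
That matches 4 of the 5, leaving 1 unmatched; no matching can do better.

1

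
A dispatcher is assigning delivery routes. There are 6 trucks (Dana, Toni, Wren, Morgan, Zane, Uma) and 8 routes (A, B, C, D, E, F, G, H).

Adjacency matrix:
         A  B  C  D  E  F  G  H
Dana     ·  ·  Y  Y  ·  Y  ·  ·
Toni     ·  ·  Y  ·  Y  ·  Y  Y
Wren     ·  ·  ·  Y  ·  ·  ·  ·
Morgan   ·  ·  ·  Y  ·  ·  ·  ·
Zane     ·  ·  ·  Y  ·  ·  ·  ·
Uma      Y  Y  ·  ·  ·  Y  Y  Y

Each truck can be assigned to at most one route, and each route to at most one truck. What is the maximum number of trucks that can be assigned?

4

A valid assignment of size 4: Dana–F, Toni–E, Wren–D, Uma–G.
The set {Wren, Morgan, Zane} has only 1 neighbour ({D}), so by Hall's theorem at most 4 of the 6 trucks can be matched.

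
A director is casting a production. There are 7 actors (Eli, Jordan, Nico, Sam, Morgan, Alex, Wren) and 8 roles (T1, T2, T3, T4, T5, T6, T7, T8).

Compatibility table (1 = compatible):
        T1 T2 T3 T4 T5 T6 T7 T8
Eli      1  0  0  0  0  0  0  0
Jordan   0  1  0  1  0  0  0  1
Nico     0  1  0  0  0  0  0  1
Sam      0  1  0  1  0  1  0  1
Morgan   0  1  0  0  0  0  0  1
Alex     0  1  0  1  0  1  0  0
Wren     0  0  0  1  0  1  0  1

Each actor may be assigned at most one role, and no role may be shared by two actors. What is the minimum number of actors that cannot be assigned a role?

A valid assignment of size 5: Eli→T1, Jordan→T4, Nico→T2, Sam→T6, Morgan→T8.
The set {Jordan, Nico, Sam, Morgan, Alex, Wren} has only 4 neighbours ({T2, T4, T6, T8}), so by Hall's theorem at most 5 of the 7 actors can be matched.
That matches 5 of the 7, leaving 2 unmatched; no matching can do better.

2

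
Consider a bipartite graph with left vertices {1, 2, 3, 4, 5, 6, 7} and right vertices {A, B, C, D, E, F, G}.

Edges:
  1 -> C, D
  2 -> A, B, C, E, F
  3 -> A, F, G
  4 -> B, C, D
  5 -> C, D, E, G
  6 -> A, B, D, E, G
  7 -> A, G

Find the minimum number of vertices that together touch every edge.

7

{1, 2, 3, 4, 5, 6, 7} is a vertex cover of size 7: every edge has an endpoint in this set.
No smaller cover exists because 1–D, 2–E, 3–F, 4–B, 5–C, 6–A, 7–G is a matching of size 7, and a cover must include an endpoint of each of these disjoint edges (König's theorem).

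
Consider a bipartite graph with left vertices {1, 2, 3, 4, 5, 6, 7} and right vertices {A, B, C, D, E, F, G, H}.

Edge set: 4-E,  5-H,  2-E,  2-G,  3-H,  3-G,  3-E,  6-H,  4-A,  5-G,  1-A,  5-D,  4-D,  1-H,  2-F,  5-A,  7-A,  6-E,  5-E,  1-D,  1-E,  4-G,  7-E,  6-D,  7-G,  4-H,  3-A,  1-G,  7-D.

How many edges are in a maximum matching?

For example, pair 1→G, 2→F, 3→H, 4→D, 5→A, 6→E.
The set {1, 3, 4, 5, 6, 7} has only 5 neighbours ({A, D, E, G, H}), so by Hall's theorem at most 6 of the 7 left vertices can be matched.

6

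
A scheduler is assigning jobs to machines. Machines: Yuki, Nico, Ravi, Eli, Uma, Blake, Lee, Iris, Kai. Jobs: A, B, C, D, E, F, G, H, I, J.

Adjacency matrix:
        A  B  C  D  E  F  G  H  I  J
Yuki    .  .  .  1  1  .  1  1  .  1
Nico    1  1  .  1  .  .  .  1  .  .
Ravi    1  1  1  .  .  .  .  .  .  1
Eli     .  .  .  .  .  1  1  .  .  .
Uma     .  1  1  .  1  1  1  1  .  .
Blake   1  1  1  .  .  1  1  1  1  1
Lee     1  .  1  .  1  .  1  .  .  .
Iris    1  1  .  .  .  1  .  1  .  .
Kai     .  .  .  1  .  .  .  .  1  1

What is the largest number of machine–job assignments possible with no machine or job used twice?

9

For example, pair Yuki-E, Nico-D, Ravi-B, Eli-G, Uma-H, Blake-A, Lee-C, Iris-F, Kai-J.
All 9 machines are matched, so no larger matching exists.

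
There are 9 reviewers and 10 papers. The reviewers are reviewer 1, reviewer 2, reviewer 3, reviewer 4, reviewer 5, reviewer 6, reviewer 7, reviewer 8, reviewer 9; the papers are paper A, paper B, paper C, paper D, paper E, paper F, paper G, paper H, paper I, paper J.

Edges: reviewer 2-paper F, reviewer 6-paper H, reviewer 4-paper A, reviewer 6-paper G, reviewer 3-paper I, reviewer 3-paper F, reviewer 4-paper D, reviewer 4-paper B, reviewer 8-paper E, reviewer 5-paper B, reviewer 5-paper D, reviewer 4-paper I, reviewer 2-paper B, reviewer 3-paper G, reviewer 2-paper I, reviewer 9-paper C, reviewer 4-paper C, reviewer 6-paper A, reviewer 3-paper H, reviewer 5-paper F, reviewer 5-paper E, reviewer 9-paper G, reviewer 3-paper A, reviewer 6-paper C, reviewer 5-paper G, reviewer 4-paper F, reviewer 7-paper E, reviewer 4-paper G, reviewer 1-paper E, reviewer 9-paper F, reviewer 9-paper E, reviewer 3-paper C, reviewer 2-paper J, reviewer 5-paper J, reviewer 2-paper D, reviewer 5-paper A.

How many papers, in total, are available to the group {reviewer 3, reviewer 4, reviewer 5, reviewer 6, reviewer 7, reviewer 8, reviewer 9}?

10

The union of neighbours of {reviewer 3, reviewer 4, reviewer 5, reviewer 6, reviewer 7, reviewer 8, reviewer 9} is {paper A, paper B, paper C, paper D, paper E, paper F, paper G, paper H, paper I, paper J}, which has 10 elements.
Since |N(S)| = 10 ≥ |S| = 7, Hall's condition holds for this subset.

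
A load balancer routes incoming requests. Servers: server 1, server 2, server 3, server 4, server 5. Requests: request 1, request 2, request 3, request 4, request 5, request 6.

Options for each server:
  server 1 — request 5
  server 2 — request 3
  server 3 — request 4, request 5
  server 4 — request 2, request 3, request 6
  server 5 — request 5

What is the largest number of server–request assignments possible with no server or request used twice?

One maximum matching: server 1→request 5, server 2→request 3, server 3→request 4, server 4→request 6.
The set {server 1, server 5} has only 1 neighbour ({request 5}), so by Hall's theorem at most 4 of the 5 servers can be matched.

4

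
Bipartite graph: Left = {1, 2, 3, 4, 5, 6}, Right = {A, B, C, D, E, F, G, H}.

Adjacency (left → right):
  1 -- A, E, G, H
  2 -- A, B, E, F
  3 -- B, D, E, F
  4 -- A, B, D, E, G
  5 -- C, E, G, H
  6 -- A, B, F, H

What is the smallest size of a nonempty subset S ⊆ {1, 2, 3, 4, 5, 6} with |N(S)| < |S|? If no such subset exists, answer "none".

A matching saturating every left vertex exists, for instance 1→G, 2→E, 3→D, 4→A, 5→C, 6→B.
By Hall's marriage theorem, this means |N(S)| ≥ |S| for every subset S, so no violating subset exists.

none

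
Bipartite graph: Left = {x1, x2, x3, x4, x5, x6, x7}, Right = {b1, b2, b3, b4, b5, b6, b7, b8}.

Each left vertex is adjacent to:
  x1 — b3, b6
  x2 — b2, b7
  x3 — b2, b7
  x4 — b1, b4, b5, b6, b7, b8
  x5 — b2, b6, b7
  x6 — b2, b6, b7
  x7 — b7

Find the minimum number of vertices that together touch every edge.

The 5 edges x1–b3, x2–b2, x3–b7, x4–b1, x5–b6 form a matching, so any vertex cover needs at least 5 vertices (one per matched edge).
Conversely {x1, x4, b2, b6, b7} meets every edge and has exactly 5 vertices, so 5 is optimal.

5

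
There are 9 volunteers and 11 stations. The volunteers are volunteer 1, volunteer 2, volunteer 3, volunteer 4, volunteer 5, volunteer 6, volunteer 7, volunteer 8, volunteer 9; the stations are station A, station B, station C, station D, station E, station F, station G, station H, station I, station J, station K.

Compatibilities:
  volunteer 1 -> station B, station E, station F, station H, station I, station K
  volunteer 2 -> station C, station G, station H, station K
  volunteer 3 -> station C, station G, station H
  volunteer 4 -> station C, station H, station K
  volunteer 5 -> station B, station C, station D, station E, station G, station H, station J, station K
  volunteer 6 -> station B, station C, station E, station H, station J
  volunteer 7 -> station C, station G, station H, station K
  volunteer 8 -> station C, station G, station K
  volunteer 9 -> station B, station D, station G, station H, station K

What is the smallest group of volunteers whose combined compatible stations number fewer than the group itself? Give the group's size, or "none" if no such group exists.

Take S = {volunteer 2, volunteer 3, volunteer 4, volunteer 7, volunteer 8}. Its neighbourhood is {station C, station G, station H, station K}, so |N(S)| = 4 < |S| = 5.
Every subset of size less than 5 has at least as many neighbours as members, so 5 is the minimum.

5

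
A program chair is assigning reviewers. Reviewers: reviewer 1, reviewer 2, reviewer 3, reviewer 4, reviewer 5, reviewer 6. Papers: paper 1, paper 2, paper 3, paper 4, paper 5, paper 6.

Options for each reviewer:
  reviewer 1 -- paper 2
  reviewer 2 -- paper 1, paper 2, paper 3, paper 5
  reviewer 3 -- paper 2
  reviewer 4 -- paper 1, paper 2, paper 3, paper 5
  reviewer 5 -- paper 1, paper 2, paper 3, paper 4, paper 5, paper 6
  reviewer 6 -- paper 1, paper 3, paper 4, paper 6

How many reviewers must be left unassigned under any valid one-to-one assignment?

One maximum matching: reviewer 1-paper 2, reviewer 2-paper 3, reviewer 4-paper 1, reviewer 5-paper 5, reviewer 6-paper 6.
The set {reviewer 1, reviewer 3} has only 1 neighbour ({paper 2}), so by Hall's theorem at most 5 of the 6 reviewers can be matched.
That matches 5 of the 6, leaving 1 unmatched; no matching can do better.

1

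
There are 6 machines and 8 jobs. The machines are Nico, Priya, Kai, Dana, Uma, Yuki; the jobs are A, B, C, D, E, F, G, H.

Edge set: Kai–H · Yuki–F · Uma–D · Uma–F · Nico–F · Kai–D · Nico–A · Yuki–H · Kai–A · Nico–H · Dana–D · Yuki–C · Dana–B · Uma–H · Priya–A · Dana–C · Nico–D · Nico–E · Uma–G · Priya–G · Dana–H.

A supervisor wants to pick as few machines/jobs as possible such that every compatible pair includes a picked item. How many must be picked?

A maximum matching has 6 edges (e.g. Nico–A, Priya–G, Kai–H, Dana–B, Uma–D, Yuki–F).
By König's theorem the minimum vertex cover has the same size. One such cover is {Nico, Priya, Kai, Dana, Uma, Yuki}.

6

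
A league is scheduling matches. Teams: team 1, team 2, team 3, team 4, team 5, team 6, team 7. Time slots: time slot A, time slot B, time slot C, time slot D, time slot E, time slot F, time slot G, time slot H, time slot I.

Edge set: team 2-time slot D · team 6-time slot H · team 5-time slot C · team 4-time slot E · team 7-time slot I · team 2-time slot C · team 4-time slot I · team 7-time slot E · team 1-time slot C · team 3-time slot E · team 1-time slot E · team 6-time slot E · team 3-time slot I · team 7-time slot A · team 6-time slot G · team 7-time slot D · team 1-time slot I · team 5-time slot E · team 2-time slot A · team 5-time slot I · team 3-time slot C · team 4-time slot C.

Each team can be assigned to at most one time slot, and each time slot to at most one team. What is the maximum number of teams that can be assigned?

One maximum matching: team 1–time slot E, team 2–time slot A, team 3–time slot C, team 4–time slot I, team 6–time slot H, team 7–time slot D.
The set {team 1, team 3, team 4, team 5} has only 3 neighbours ({time slot C, time slot E, time slot I}), so by Hall's theorem at most 6 of the 7 teams can be matched.

6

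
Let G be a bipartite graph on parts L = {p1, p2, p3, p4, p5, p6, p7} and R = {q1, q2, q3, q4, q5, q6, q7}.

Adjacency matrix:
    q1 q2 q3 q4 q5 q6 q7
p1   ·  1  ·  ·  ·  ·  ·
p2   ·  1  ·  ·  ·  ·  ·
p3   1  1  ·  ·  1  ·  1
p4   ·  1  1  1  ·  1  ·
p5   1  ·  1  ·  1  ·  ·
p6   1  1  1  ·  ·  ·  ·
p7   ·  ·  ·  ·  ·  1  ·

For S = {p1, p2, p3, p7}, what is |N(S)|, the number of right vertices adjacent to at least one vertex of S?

5

The union of neighbours of {p1, p2, p3, p7} is {q1, q2, q5, q6, q7}, which has 5 elements.
Since |N(S)| = 5 ≥ |S| = 4, Hall's condition holds for this subset.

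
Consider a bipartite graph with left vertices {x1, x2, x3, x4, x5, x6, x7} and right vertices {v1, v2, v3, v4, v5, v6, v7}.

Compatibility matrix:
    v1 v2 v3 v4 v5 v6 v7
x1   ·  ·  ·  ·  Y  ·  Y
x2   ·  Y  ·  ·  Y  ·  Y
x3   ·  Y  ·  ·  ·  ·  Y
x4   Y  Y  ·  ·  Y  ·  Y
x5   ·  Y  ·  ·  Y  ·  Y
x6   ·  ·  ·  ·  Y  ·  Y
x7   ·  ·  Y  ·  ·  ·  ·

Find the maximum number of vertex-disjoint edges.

One maximum matching: x1→v5, x2→v7, x3→v2, x4→v1, x7→v3.
The set {x1, x2, x3, x5, x6} has only 3 neighbours ({v2, v5, v7}), so by Hall's theorem at most 5 of the 7 left vertices can be matched.

5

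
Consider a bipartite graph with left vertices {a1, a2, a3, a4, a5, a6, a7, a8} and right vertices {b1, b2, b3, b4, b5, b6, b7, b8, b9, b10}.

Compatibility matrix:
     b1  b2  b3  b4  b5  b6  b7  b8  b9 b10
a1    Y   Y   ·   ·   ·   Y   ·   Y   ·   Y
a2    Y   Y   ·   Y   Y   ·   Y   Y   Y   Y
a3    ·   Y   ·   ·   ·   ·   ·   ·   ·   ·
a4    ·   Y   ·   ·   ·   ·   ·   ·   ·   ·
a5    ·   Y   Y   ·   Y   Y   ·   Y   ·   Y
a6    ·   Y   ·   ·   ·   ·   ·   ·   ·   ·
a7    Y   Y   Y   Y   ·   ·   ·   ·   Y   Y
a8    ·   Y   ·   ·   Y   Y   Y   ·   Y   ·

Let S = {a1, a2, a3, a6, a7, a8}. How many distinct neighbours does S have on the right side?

10

The union of neighbours of {a1, a2, a3, a6, a7, a8} is {b1, b2, b3, b4, b5, b6, b7, b8, b9, b10}, which has 10 elements.
Since |N(S)| = 10 ≥ |S| = 6, Hall's condition holds for this subset.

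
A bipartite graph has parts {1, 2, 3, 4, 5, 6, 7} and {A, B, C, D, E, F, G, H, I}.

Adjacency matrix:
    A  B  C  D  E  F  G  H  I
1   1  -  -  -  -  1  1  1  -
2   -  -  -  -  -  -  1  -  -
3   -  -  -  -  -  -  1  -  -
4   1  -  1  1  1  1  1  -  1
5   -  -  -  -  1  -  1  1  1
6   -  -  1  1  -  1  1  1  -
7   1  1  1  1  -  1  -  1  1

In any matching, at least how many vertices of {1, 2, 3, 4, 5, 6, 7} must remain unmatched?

One maximum matching: 1→F, 2→G, 4→E, 5→H, 6→D, 7→A.
The set {2, 3} has only 1 neighbour ({G}), so by Hall's theorem at most 6 of the 7 left vertices can be matched.
That matches 6 of the 7, leaving 1 unmatched; no matching can do better.

1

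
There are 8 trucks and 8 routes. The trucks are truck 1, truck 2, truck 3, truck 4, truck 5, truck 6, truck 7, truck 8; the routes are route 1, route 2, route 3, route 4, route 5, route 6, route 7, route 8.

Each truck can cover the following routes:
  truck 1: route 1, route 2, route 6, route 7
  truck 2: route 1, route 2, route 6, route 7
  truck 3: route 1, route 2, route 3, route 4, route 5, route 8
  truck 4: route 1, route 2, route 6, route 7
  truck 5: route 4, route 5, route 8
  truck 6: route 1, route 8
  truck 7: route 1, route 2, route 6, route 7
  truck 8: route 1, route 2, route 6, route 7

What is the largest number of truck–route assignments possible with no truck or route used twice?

7

For example, pair truck 1–route 1, truck 2–route 6, truck 3–route 3, truck 4–route 2, truck 5–route 4, truck 6–route 8, truck 7–route 7.
The set {truck 1, truck 2, truck 4, truck 7, truck 8} has only 4 neighbours ({route 1, route 2, route 6, route 7}), so by Hall's theorem at most 7 of the 8 trucks can be matched.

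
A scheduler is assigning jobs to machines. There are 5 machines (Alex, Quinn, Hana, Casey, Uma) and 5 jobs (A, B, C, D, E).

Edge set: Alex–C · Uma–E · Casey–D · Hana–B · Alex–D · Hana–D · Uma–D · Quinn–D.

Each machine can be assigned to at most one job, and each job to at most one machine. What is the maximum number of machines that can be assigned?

4

A valid assignment of size 4: Alex-C, Quinn-D, Hana-B, Uma-E.
The set {Quinn, Casey} has only 1 neighbour ({D}), so by Hall's theorem at most 4 of the 5 machines can be matched.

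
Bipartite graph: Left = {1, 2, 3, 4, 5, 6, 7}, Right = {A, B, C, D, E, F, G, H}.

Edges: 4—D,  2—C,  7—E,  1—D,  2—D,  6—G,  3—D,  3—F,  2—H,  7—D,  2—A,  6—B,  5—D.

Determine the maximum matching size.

5

For example, pair 1→D, 2→C, 3→F, 6→B, 7→E.
The set {1, 4, 5} has only 1 neighbour ({D}), so by Hall's theorem at most 5 of the 7 left vertices can be matched.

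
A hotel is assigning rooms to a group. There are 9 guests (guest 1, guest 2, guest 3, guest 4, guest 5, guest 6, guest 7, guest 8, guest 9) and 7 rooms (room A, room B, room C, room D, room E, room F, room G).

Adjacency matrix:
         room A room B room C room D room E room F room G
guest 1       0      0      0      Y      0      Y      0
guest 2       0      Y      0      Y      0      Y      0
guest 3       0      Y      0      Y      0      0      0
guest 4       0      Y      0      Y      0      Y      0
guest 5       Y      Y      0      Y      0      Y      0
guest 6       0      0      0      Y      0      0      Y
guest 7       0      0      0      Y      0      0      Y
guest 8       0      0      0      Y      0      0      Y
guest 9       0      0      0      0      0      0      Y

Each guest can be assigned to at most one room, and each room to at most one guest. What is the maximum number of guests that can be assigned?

One maximum matching: guest 1→room D, guest 2→room F, guest 3→room B, guest 5→room A, guest 6→room G.
The set {guest 1, guest 2, guest 3, guest 4, guest 6, guest 7, guest 8, guest 9} has only 4 neighbours ({room B, room D, room F, room G}), so by Hall's theorem at most 5 of the 9 guests can be matched.

5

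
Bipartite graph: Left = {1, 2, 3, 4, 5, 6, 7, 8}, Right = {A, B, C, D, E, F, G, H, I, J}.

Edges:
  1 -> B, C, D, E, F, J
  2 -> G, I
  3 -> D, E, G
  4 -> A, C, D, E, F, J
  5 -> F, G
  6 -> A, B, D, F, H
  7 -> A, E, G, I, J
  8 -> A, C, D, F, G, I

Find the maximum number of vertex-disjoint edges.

8

For example, pair 1→E, 2→I, 3→D, 4→A, 5→F, 6→H, 7→J, 8→G.
This saturates every left vertex, so 8 is the maximum.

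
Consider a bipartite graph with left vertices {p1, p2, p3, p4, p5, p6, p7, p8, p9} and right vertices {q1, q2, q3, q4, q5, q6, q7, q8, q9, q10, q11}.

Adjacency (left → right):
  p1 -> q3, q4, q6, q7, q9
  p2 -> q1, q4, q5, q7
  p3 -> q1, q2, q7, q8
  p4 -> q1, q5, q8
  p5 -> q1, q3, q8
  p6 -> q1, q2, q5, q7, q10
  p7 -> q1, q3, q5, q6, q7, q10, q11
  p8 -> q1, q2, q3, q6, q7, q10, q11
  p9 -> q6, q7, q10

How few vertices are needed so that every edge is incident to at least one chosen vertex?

9

{p1, p2, p3, p4, p5, p6, p7, p8, p9} is a vertex cover of size 9: every edge has an endpoint in this set.
No smaller cover exists because p1–q9, p2–q4, p3–q8, p4–q5, p5–q3, p6–q2, p7–q6, p8–q1, p9–q7 is a matching of size 9, and a cover must include an endpoint of each of these disjoint edges (König's theorem).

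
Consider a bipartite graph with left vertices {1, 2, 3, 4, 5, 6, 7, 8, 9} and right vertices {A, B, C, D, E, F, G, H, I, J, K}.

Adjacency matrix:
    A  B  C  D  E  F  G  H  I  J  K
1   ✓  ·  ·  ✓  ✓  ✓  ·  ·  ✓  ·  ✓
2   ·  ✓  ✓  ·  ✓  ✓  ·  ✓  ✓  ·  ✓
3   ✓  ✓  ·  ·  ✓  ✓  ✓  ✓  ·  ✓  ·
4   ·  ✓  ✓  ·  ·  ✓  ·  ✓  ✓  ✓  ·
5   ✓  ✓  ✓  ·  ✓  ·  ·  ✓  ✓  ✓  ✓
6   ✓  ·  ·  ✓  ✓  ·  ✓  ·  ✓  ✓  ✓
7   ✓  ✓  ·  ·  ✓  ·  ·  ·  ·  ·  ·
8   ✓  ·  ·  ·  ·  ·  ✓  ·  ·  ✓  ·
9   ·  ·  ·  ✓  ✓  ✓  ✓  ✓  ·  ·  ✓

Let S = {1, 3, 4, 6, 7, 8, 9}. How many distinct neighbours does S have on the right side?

11

The union of neighbours of {1, 3, 4, 6, 7, 8, 9} is {A, B, C, D, E, F, G, H, I, J, K}, which has 11 elements.
Since |N(S)| = 11 ≥ |S| = 7, Hall's condition holds for this subset.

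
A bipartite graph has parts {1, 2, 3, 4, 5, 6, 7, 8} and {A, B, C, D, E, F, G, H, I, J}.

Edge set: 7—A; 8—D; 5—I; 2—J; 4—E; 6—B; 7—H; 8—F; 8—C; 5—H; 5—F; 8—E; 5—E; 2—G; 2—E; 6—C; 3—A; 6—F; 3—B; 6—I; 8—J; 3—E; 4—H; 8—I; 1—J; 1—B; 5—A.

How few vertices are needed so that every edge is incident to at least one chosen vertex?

8

{1, 2, 3, 4, 5, 6, 7, 8} is a vertex cover of size 8: every edge has an endpoint in this set.
No smaller cover exists because 1–B, 2–G, 3–E, 4–H, 5–F, 6–C, 7–A, 8–J is a matching of size 8, and a cover must include an endpoint of each of these disjoint edges (König's theorem).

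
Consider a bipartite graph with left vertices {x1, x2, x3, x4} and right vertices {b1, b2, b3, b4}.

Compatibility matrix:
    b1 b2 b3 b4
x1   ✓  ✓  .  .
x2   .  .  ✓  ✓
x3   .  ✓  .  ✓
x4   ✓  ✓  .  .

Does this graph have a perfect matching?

A valid assignment of size 4: x1→b1, x2→b3, x3→b4, x4→b2.
Every left vertex is matched, so this is a perfect matching.

Yes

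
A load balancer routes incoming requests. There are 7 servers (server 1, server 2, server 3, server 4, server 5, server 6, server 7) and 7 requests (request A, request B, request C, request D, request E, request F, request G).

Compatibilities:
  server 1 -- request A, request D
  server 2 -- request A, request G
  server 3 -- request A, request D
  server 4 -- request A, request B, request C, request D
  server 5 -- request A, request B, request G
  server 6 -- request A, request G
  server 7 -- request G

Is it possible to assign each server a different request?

No

The set {server 1, server 2, server 3, server 6, server 7} has only 3 neighbours ({request A, request D, request G}), so by Hall's theorem at most 5 of the 7 servers can be matched.
Hence no matching covers every server.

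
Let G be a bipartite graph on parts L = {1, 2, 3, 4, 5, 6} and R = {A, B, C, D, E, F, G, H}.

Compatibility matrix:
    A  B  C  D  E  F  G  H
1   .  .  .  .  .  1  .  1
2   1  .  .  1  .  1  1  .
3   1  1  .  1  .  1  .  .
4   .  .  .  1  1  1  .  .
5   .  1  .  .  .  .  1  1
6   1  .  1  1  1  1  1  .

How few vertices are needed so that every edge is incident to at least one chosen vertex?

The 6 edges 1–H, 2–D, 3–F, 4–E, 5–B, 6–G form a matching, so any vertex cover needs at least 6 vertices (one per matched edge).
Conversely {1, 2, 3, 4, 5, 6} meets every edge and has exactly 6 vertices, so 6 is optimal.

6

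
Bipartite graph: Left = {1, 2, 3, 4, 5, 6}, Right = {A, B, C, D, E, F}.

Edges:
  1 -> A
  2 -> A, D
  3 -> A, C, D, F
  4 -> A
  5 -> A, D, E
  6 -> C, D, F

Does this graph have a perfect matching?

No

The set {1, 4} has only 1 neighbour ({A}), so by Hall's theorem at most 5 of the 6 left vertices can be matched.
Hence no matching covers every left vertex.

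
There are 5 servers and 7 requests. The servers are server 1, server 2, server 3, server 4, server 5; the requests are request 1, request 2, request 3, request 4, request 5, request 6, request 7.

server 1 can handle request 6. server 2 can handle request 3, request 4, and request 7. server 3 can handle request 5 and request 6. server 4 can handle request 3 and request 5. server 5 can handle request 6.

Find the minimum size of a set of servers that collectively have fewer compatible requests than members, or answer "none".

2

Take S = {server 1, server 5}. Its neighbourhood is {request 6}, so |N(S)| = 1 < |S| = 2.
No single vertex violates Hall's condition since each has at least one neighbour, so 2 is the minimum.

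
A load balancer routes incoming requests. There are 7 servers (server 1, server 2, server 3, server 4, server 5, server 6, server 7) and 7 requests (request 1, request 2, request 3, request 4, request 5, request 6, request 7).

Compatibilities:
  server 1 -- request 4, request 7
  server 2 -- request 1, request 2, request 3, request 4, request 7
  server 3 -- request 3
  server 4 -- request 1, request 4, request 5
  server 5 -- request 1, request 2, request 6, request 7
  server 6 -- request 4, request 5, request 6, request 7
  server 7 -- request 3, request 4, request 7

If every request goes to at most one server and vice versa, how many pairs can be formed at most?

7

One maximum matching: server 1–request 4, server 2–request 2, server 3–request 3, server 4–request 1, server 5–request 6, server 6–request 5, server 7–request 7.
All 7 servers are matched, so no larger matching exists.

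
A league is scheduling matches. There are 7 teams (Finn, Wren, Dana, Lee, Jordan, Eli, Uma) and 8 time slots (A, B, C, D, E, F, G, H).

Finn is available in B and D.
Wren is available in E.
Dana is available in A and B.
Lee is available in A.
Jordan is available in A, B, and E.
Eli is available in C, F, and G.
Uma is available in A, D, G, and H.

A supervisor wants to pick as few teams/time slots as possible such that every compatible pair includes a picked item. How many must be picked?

6

A maximum matching has 6 edges (e.g. Finn–D, Wren–E, Dana–B, Lee–A, Eli–F, Uma–G).
By König's theorem the minimum vertex cover has the same size. One such cover is {Finn, Eli, Uma, A, B, E}.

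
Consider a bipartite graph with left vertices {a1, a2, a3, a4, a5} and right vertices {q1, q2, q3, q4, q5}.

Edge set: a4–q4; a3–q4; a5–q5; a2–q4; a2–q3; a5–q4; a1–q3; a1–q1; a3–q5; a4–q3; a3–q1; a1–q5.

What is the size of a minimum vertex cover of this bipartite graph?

4

{q1, q3, q4, q5} is a vertex cover of size 4: every edge has an endpoint in this set.
No smaller cover exists because a1–q1, a2–q3, a3–q5, a4–q4 is a matching of size 4, and a cover must include an endpoint of each of these disjoint edges (König's theorem).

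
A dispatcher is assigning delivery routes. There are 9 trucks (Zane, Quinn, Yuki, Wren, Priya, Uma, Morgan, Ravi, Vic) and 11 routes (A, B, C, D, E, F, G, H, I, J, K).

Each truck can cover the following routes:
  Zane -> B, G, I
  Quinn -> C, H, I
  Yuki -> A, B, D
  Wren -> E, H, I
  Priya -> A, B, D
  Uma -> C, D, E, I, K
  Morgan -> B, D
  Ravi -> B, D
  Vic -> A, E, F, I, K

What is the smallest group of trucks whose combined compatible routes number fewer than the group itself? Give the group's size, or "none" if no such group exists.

Take S = {Yuki, Priya, Morgan, Ravi}. Its neighbourhood is {A, B, D}, so |N(S)| = 3 < |S| = 4.
Every subset of size less than 4 has at least as many neighbours as members, so 4 is the minimum.

4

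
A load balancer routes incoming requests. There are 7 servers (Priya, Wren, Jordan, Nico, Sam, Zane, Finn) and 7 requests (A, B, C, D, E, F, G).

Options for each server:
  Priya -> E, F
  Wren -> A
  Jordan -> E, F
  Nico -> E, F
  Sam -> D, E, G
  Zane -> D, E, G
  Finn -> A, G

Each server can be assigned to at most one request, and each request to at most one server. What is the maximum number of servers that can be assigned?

One maximum matching: Priya-F, Wren-A, Jordan-E, Sam-G, Zane-D.
The set {Priya, Wren, Jordan, Nico, Sam, Zane, Finn} has only 5 neighbours ({A, D, E, F, G}), so by Hall's theorem at most 5 of the 7 servers can be matched.

5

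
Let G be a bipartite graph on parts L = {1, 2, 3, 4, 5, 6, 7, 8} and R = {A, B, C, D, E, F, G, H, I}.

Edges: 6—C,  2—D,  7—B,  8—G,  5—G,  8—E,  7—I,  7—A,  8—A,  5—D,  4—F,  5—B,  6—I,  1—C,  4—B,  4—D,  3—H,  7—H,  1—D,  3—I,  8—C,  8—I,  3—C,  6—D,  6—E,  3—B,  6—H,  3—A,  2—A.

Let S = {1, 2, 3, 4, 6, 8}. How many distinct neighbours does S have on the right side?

9

The union of neighbours of {1, 2, 3, 4, 6, 8} is {A, B, C, D, E, F, G, H, I}, which has 9 elements.
Since |N(S)| = 9 ≥ |S| = 6, Hall's condition holds for this subset.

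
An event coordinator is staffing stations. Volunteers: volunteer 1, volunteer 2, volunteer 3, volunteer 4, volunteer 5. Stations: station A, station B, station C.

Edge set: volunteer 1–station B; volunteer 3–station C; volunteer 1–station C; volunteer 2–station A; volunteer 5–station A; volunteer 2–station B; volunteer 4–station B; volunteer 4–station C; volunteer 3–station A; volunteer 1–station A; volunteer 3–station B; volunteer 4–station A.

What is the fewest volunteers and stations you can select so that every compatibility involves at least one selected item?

The 3 edges volunteer 1–station C, volunteer 2–station B, volunteer 3–station A form a matching, so any vertex cover needs at least 3 vertices (one per matched edge).
Conversely {station A, station B, station C} meets every edge and has exactly 3 vertices, so 3 is optimal.

3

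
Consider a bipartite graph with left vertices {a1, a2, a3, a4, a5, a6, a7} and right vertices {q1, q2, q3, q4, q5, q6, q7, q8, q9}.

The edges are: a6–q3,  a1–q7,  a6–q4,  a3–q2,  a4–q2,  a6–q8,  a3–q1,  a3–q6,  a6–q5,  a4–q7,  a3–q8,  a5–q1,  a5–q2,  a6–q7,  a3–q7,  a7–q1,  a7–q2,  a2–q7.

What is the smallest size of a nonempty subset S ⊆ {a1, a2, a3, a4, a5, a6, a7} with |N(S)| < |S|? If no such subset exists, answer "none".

Take S = {a1, a2}. Its neighbourhood is {q7}, so |N(S)| = 1 < |S| = 2.
No single vertex violates Hall's condition since each has at least one neighbour, so 2 is the minimum.

2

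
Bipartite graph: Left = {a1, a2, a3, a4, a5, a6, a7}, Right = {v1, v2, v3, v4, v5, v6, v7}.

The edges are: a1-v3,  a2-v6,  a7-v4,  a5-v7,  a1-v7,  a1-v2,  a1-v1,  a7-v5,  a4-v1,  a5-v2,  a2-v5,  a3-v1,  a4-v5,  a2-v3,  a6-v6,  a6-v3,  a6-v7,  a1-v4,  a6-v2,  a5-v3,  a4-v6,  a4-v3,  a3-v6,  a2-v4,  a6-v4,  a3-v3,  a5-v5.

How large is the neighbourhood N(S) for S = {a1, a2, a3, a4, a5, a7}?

The union of neighbours of {a1, a2, a3, a4, a5, a7} is {v1, v2, v3, v4, v5, v6, v7}, which has 7 elements.
Since |N(S)| = 7 ≥ |S| = 6, Hall's condition holds for this subset.

7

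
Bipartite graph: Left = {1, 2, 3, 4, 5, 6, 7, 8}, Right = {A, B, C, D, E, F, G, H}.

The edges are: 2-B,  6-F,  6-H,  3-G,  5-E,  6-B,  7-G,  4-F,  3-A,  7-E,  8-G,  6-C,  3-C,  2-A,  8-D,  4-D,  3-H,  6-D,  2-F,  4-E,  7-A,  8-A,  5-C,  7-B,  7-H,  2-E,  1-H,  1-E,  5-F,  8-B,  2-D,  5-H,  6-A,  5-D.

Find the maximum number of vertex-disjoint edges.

A valid assignment of size 8: 1→H, 2→E, 3→C, 4→D, 5→F, 6→A, 7→G, 8→B.
All 8 left vertices are matched, so no larger matching exists.

8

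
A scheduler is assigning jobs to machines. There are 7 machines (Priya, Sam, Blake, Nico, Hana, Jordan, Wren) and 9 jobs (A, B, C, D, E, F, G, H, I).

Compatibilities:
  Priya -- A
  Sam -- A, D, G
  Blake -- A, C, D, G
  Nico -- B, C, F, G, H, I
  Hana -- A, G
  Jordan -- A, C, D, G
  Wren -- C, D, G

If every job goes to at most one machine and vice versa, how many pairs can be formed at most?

5

A valid assignment of size 5: Priya→A, Sam→D, Blake→C, Nico→H, Hana→G.
The set {Priya, Sam, Blake, Hana, Jordan, Wren} has only 4 neighbours ({A, C, D, G}), so by Hall's theorem at most 5 of the 7 machines can be matched.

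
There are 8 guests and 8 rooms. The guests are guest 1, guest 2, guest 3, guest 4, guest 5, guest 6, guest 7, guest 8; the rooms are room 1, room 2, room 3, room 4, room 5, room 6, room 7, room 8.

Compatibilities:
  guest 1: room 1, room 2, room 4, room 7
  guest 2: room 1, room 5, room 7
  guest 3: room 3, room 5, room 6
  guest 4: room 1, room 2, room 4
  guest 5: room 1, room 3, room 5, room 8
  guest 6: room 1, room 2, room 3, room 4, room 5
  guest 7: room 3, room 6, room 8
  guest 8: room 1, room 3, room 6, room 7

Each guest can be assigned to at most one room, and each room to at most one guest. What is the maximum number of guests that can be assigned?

For example, pair guest 1-room 2, guest 2-room 1, guest 3-room 6, guest 4-room 4, guest 5-room 8, guest 6-room 5, guest 7-room 3, guest 8-room 7.
All 8 guests are matched, so no larger matching exists.

8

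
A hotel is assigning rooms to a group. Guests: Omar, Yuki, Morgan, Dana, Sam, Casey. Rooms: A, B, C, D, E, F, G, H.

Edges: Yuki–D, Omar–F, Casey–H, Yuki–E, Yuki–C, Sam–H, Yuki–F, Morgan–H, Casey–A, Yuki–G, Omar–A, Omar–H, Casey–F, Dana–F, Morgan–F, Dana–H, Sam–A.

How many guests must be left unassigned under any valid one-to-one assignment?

2

One maximum matching: Omar→A, Yuki→G, Morgan→H, Dana→F.
The set {Omar, Morgan, Dana, Sam, Casey} has only 3 neighbours ({A, F, H}), so by Hall's theorem at most 4 of the 6 guests can be matched.
That matches 4 of the 6, leaving 2 unmatched; no matching can do better.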